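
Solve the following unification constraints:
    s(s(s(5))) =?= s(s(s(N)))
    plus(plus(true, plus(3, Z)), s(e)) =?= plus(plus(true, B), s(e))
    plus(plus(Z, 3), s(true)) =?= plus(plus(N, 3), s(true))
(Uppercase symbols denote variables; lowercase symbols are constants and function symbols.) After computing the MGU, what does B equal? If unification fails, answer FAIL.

plus(3, 5)

Decompose s/1: s(s(5)) =?= s(s(N)).
Decompose s/1: s(5) =?= s(N).
Decompose s/1: 5 =?= N.
Bind N := 5; substituting into the one remaining equation that mentions N gives: plus(plus(Z, 3), s(true)) =?= plus(plus(5, 3), s(true)).
Decompose plus/2: plus(true, plus(3, Z)) =?= plus(true, B),  s(e) =?= s(e).
Decompose plus/2: true =?= true,  plus(3, Z) =?= B.
Delete trivial equation true =?= true.
Bind B := plus(3, Z); no other remaining equation mentions B.
Delete trivial equation s(e) =?= s(e).
Decompose plus/2: plus(Z, 3) =?= plus(5, 3),  s(true) =?= s(true).
Decompose plus/2: Z =?= 5,  3 =?= 3.
Bind Z := 5; no other remaining equation mentions Z. Substituting into the earlier binding gives B := plus(3, 5).
Delete trivial equation 3 =?= 3.
Delete trivial equation s(true) =?= s(true).
MGU = { N := 5, B := plus(3, 5), Z := 5 }, so B := plus(3, 5).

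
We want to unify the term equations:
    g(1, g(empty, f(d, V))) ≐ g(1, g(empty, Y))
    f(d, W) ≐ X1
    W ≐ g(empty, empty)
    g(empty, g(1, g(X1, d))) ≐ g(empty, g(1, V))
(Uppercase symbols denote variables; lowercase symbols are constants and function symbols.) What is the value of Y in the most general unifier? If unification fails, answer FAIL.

Decompose g/2: 1 ≐ 1,  g(empty, f(d, V)) ≐ g(empty, Y).
Delete trivial equation 1 ≐ 1.
Decompose g/2: empty ≐ empty,  f(d, V) ≐ Y.
Delete trivial equation empty ≐ empty.
Bind Y := f(d, V); no other remaining equation mentions Y.
Bind X1 := f(d, W); substituting into the one remaining equation that mentions X1 gives: g(empty, g(1, g(f(d, W), d))) ≐ g(empty, g(1, V)).
Bind W := g(empty, empty); substituting into the remaining equation gives: g(empty, g(1, g(f(d, g(empty, empty)), d))) ≐ g(empty, g(1, V)). Substituting into the earlier binding gives X1 := f(d, g(empty, empty)).
Decompose g/2: empty ≐ empty,  g(1, g(f(d, g(empty, empty)), d)) ≐ g(1, V).
Delete trivial equation empty ≐ empty.
Decompose g/2: 1 ≐ 1,  g(f(d, g(empty, empty)), d) ≐ V.
Delete trivial equation 1 ≐ 1.
Bind V := g(f(d, g(empty, empty)), d). Substituting into the earlier binding gives Y := f(d, g(f(d, g(empty, empty)), d)).
MGU = { Y := f(d, g(f(d, g(empty, empty)), d)), X1 := f(d, g(empty, empty)), W := g(empty, empty), V := g(f(d, g(empty, empty)), d) }, so Y := f(d, g(f(d, g(empty, empty)), d)).

f(d, g(f(d, g(empty, empty)), d))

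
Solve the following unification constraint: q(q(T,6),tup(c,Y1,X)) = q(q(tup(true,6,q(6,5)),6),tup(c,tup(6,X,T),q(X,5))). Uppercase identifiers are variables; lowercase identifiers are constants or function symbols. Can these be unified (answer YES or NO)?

NO

Decompose q/2: q(T,6) = q(tup(true,6,q(6,5)),6),  tup(c,Y1,X) = tup(c,tup(6,X,T),q(X,5)).
Decompose q/2: T = tup(true,6,q(6,5)),  6 = 6.
Bind T := tup(true,6,q(6,5)); substituting into the one remaining equation that mentions T gives: tup(c,Y1,X) = tup(c,tup(6,X,tup(true,6,q(6,5))),q(X,5)).
Delete trivial equation 6 = 6.
Decompose tup/3: c = c,  Y1 = tup(6,X,tup(true,6,q(6,5))),  X = q(X,5).
Delete trivial equation c = c.
Bind Y1 := tup(6,X,tup(true,6,q(6,5))); no other remaining equation mentions Y1.
Occurs check fails: X occurs in q(X,5); the equation X = q(X,5) has no finite solution.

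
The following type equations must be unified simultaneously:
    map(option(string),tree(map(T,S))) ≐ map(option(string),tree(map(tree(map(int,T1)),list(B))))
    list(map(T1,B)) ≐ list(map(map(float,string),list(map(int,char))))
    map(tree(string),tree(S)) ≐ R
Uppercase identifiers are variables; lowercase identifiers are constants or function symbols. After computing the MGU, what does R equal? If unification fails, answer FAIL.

Decompose map/2: option(string) ≐ option(string),  tree(map(T,S)) ≐ tree(map(tree(map(int,T1)),list(B))).
Delete trivial equation option(string) ≐ option(string).
Decompose tree/1: map(T,S) ≐ map(tree(map(int,T1)),list(B)).
Decompose map/2: T ≐ tree(map(int,T1)),  S ≐ list(B).
Bind T := tree(map(int,T1)); no other remaining equation mentions T.
Bind S := list(B); substituting into the one remaining equation that mentions S gives: map(tree(string),tree(list(B))) ≐ R.
Decompose list/1: map(T1,B) ≐ map(map(float,string),list(map(int,char))).
Decompose map/2: T1 ≐ map(float,string),  B ≐ list(map(int,char)).
Bind T1 := map(float,string); no other remaining equation mentions T1. Substituting into the earlier binding gives T := tree(map(int,map(float,string))).
Bind B := list(map(int,char)); substituting into the remaining equation gives: map(tree(string),tree(list(list(map(int,char))))) ≐ R. Substituting into the earlier binding gives S := list(list(map(int,char))).
Bind R := map(tree(string),tree(list(list(map(int,char))))).
MGU = { T -> tree(map(int,map(float,string))), S -> list(list(map(int,char))), T1 -> map(float,string), B -> list(map(int,char)), R -> map(tree(string),tree(list(list(map(int,char))))) }, so R -> map(tree(string),tree(list(list(map(int,char))))).

map(tree(string),tree(list(list(map(int,char)))))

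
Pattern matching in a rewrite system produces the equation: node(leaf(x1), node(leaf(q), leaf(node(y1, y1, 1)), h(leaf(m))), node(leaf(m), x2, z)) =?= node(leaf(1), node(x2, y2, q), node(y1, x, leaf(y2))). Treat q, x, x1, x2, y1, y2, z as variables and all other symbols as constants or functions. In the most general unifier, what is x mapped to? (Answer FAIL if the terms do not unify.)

Decompose node/3: leaf(x1) =?= leaf(1),  node(leaf(q), leaf(node(y1, y1, 1)), h(leaf(m))) =?= node(x2, y2, q),  node(leaf(m), x2, z) =?= node(y1, x, leaf(y2)).
Decompose leaf/1: x1 =?= 1.
Bind x1 := 1; no other remaining equation mentions x1.
Decompose node/3: leaf(q) =?= x2,  leaf(node(y1, y1, 1)) =?= y2,  h(leaf(m)) =?= q.
Bind x2 := leaf(q); substituting into the one remaining equation that mentions x2 gives: node(leaf(m), leaf(q), z) =?= node(y1, x, leaf(y2)).
Bind y2 := leaf(node(y1, y1, 1)); substituting into the one remaining equation that mentions y2 gives: node(leaf(m), leaf(q), z) =?= node(y1, x, leaf(leaf(node(y1, y1, 1)))).
Bind q := h(leaf(m)); substituting into the remaining equation gives: node(leaf(m), leaf(h(leaf(m))), z) =?= node(y1, x, leaf(leaf(node(y1, y1, 1)))). Substituting into the earlier binding gives x2 := leaf(h(leaf(m))).
Decompose node/3: leaf(m) =?= y1,  leaf(h(leaf(m))) =?= x,  z =?= leaf(leaf(node(y1, y1, 1))).
Bind y1 := leaf(m); substituting into the one remaining equation that mentions y1 gives: z =?= leaf(leaf(node(leaf(m), leaf(m), 1))). Substituting into the earlier binding gives y2 := leaf(node(leaf(m), leaf(m), 1)).
Bind x := leaf(h(leaf(m))); no other remaining equation mentions x.
Bind z := leaf(leaf(node(leaf(m), leaf(m), 1))).
MGU = { x1 := 1, x2 := leaf(h(leaf(m))), y2 := leaf(node(leaf(m), leaf(m), 1)), q := h(leaf(m)), y1 := leaf(m), x := leaf(h(leaf(m))), z := leaf(leaf(node(leaf(m), leaf(m), 1))) }, so x := leaf(h(leaf(m))).

leaf(h(leaf(m)))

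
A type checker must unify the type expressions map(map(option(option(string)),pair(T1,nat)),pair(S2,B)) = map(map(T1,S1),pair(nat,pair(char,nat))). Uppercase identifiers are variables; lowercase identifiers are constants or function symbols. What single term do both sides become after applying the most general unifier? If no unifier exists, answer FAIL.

Decompose map/2: map(option(option(string)),pair(T1,nat)) = map(T1,S1),  pair(S2,B) = pair(nat,pair(char,nat)).
Decompose map/2: option(option(string)) = T1,  pair(T1,nat) = S1.
Bind T1 := option(option(string)); substituting into the one remaining equation that mentions T1 gives: pair(option(option(string)),nat) = S1.
Bind S1 := pair(option(option(string)),nat); no other remaining equation mentions S1.
Decompose pair/2: S2 = nat,  B = pair(char,nat).
Bind S2 := nat; no other remaining equation mentions S2.
Bind B := pair(char,nat).
Applying the MGU to either side gives map(map(option(option(string)),pair(option(option(string)),nat)),pair(nat,pair(char,nat))).

map(map(option(option(string)),pair(option(option(string)),nat)),pair(nat,pair(char,nat)))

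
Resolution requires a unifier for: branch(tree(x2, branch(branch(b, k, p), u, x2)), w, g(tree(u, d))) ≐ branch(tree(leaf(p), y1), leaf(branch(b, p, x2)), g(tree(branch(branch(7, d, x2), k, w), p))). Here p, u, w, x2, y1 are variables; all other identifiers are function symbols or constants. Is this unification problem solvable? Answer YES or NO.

YES

Decompose branch/3: tree(x2, branch(branch(b, k, p), u, x2)) ≐ tree(leaf(p), y1),  w ≐ leaf(branch(b, p, x2)),  g(tree(u, d)) ≐ g(tree(branch(branch(7, d, x2), k, w), p)).
Decompose tree/2: x2 ≐ leaf(p),  branch(branch(b, k, p), u, x2) ≐ y1.
Bind x2 := leaf(p); substituting into the remaining equations gives: branch(branch(b, k, p), u, leaf(p)) ≐ y1,  w ≐ leaf(branch(b, p, leaf(p))),  g(tree(u, d)) ≐ g(tree(branch(branch(7, d, leaf(p)), k, w), p)).
Bind y1 := branch(branch(b, k, p), u, leaf(p)); no other remaining equation mentions y1.
Bind w := leaf(branch(b, p, leaf(p))); substituting into the remaining equation gives: g(tree(u, d)) ≐ g(tree(branch(branch(7, d, leaf(p)), k, leaf(branch(b, p, leaf(p)))), p)).
Decompose g/1: tree(u, d) ≐ tree(branch(branch(7, d, leaf(p)), k, leaf(branch(b, p, leaf(p)))), p).
Decompose tree/2: u ≐ branch(branch(7, d, leaf(p)), k, leaf(branch(b, p, leaf(p)))),  d ≐ p.
Bind u := branch(branch(7, d, leaf(p)), k, leaf(branch(b, p, leaf(p)))); no other remaining equation mentions u. Substituting into the earlier binding gives y1 := branch(branch(b, k, p), branch(branch(7, d, leaf(p)), k, leaf(branch(b, p, leaf(p)))), leaf(p)).
Bind p := d. Substituting into the earlier bindings gives x2 := leaf(d), y1 := branch(branch(b, k, d), branch(branch(7, d, leaf(d)), k, leaf(branch(b, d, leaf(d)))), leaf(d)), w := leaf(branch(b, d, leaf(d))), u := branch(branch(7, d, leaf(d)), k, leaf(branch(b, d, leaf(d)))).
No equations remain and no clash or occurs-check failure arose, so a unifier exists.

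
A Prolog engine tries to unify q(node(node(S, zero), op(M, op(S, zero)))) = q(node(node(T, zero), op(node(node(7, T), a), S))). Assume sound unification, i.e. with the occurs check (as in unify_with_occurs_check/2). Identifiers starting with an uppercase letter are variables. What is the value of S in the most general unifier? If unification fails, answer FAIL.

Decompose q/1: node(node(S, zero), op(M, op(S, zero))) = node(node(T, zero), op(node(node(7, T), a), S)).
Decompose node/2: node(S, zero) = node(T, zero),  op(M, op(S, zero)) = op(node(node(7, T), a), S).
Decompose node/2: S = T,  zero = zero.
Bind S := T; substituting into the one remaining equation that mentions S gives: op(M, op(T, zero)) = op(node(node(7, T), a), T).
Delete trivial equation zero = zero.
Decompose op/2: M = node(node(7, T), a),  op(T, zero) = T.
Bind M := node(node(7, T), a); no other remaining equation mentions M.
Occurs check fails: T occurs in op(T, zero); the equation T = op(T, zero) has no finite solution.

FAIL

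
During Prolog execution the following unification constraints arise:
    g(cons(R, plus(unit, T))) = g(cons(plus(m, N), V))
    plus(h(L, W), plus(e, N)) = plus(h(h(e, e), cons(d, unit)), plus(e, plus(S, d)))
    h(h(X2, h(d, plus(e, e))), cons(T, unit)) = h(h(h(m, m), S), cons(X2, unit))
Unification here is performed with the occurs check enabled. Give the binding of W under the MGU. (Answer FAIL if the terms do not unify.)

cons(d, unit)

Decompose g/1: cons(R, plus(unit, T)) = cons(plus(m, N), V).
Decompose cons/2: R = plus(m, N),  plus(unit, T) = V.
Bind R := plus(m, N); no other remaining equation mentions R.
Bind V := plus(unit, T); no other remaining equation mentions V.
Decompose plus/2: h(L, W) = h(h(e, e), cons(d, unit)),  plus(e, N) = plus(e, plus(S, d)).
Decompose h/2: L = h(e, e),  W = cons(d, unit).
Bind L := h(e, e); no other remaining equation mentions L.
Bind W := cons(d, unit); no other remaining equation mentions W.
Decompose plus/2: e = e,  N = plus(S, d).
Delete trivial equation e = e.
Bind N := plus(S, d); no other remaining equation mentions N. Substituting into the earlier binding gives R := plus(m, plus(S, d)).
Decompose h/2: h(X2, h(d, plus(e, e))) = h(h(m, m), S),  cons(T, unit) = cons(X2, unit).
Decompose h/2: X2 = h(m, m),  h(d, plus(e, e)) = S.
Bind X2 := h(m, m); substituting into the one remaining equation that mentions X2 gives: cons(T, unit) = cons(h(m, m), unit).
Bind S := h(d, plus(e, e)); no other remaining equation mentions S. Substituting into the earlier bindings gives R := plus(m, plus(h(d, plus(e, e)), d)), N := plus(h(d, plus(e, e)), d).
Decompose cons/2: T = h(m, m),  unit = unit.
Bind T := h(m, m); no other remaining equation mentions T. Substituting into the earlier binding gives V := plus(unit, h(m, m)).
Delete trivial equation unit = unit.
MGU = { R ↦ plus(m, plus(h(d, plus(e, e)), d)), V ↦ plus(unit, h(m, m)), L ↦ h(e, e), W ↦ cons(d, unit), N ↦ plus(h(d, plus(e, e)), d), X2 ↦ h(m, m), S ↦ h(d, plus(e, e)), T ↦ h(m, m) }, so W ↦ cons(d, unit).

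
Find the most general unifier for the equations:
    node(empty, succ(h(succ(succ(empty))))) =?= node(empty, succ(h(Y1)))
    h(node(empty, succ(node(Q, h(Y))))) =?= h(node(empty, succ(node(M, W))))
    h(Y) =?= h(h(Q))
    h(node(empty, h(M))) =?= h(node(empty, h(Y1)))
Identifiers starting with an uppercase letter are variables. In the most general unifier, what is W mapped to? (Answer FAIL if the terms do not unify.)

h(h(succ(succ(empty))))

Decompose node/2: empty =?= empty,  succ(h(succ(succ(empty)))) =?= succ(h(Y1)).
Delete trivial equation empty =?= empty.
Decompose succ/1: h(succ(succ(empty))) =?= h(Y1).
Decompose h/1: succ(succ(empty)) =?= Y1.
Bind Y1 := succ(succ(empty)); substituting into the one remaining equation that mentions Y1 gives: h(node(empty, h(M))) =?= h(node(empty, h(succ(succ(empty))))).
Decompose h/1: node(empty, succ(node(Q, h(Y)))) =?= node(empty, succ(node(M, W))).
Decompose node/2: empty =?= empty,  succ(node(Q, h(Y))) =?= succ(node(M, W)).
Delete trivial equation empty =?= empty.
Decompose succ/1: node(Q, h(Y)) =?= node(M, W).
Decompose node/2: Q =?= M,  h(Y) =?= W.
Bind Q := M; substituting into the one remaining equation that mentions Q gives: h(Y) =?= h(h(M)).
Bind W := h(Y); no other remaining equation mentions W.
Decompose h/1: Y =?= h(M).
Bind Y := h(M); no other remaining equation mentions Y. Substituting into the earlier binding gives W := h(h(M)).
Decompose h/1: node(empty, h(M)) =?= node(empty, h(succ(succ(empty)))).
Decompose node/2: empty =?= empty,  h(M) =?= h(succ(succ(empty))).
Delete trivial equation empty =?= empty.
Decompose h/1: M =?= succ(succ(empty)).
Bind M := succ(succ(empty)). Substituting into the earlier bindings gives Q := succ(succ(empty)), W := h(h(succ(succ(empty)))), Y := h(succ(succ(empty))).
MGU = { Y1 := succ(succ(empty)), Q := succ(succ(empty)), W := h(h(succ(succ(empty)))), Y := h(succ(succ(empty))), M := succ(succ(empty)) }, so W := h(h(succ(succ(empty)))).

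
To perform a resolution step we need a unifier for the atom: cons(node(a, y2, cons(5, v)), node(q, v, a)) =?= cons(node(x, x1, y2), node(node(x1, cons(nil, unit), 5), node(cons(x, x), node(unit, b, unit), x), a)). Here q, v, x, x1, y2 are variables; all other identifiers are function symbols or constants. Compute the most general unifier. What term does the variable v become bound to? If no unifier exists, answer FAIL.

Decompose cons/2: node(a, y2, cons(5, v)) =?= node(x, x1, y2),  node(q, v, a) =?= node(node(x1, cons(nil, unit), 5), node(cons(x, x), node(unit, b, unit), x), a).
Decompose node/3: a =?= x,  y2 =?= x1,  cons(5, v) =?= y2.
Bind x := a; substituting into the one remaining equation that mentions x gives: node(q, v, a) =?= node(node(x1, cons(nil, unit), 5), node(cons(a, a), node(unit, b, unit), a), a).
Bind y2 := x1; substituting into the one remaining equation that mentions y2 gives: cons(5, v) =?= x1.
Bind x1 := cons(5, v); substituting into the remaining equation gives: node(q, v, a) =?= node(node(cons(5, v), cons(nil, unit), 5), node(cons(a, a), node(unit, b, unit), a), a). Substituting into the earlier binding gives y2 := cons(5, v).
Decompose node/3: q =?= node(cons(5, v), cons(nil, unit), 5),  v =?= node(cons(a, a), node(unit, b, unit), a),  a =?= a.
Bind q := node(cons(5, v), cons(nil, unit), 5); no other remaining equation mentions q.
Bind v := node(cons(a, a), node(unit, b, unit), a); no other remaining equation mentions v. Substituting into the earlier bindings gives y2 := cons(5, node(cons(a, a), node(unit, b, unit), a)), x1 := cons(5, node(cons(a, a), node(unit, b, unit), a)), q := node(cons(5, node(cons(a, a), node(unit, b, unit), a)), cons(nil, unit), 5).
Delete trivial equation a =?= a.
MGU = { x ↦ a, y2 ↦ cons(5, node(cons(a, a), node(unit, b, unit), a)), x1 ↦ cons(5, node(cons(a, a), node(unit, b, unit), a)), q ↦ node(cons(5, node(cons(a, a), node(unit, b, unit), a)), cons(nil, unit), 5), v ↦ node(cons(a, a), node(unit, b, unit), a) }, so v ↦ node(cons(a, a), node(unit, b, unit), a).

node(cons(a, a), node(unit, b, unit), a)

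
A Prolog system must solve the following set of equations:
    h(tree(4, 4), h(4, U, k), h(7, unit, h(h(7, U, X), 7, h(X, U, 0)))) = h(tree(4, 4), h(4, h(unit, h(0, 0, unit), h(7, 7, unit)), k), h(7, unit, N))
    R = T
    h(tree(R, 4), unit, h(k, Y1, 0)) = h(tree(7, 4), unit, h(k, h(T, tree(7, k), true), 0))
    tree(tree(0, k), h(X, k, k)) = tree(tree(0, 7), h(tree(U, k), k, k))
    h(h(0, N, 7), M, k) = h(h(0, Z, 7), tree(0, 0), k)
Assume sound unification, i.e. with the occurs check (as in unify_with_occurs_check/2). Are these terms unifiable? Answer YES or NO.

Decompose h/3: tree(4, 4) = tree(4, 4),  h(4, U, k) = h(4, h(unit, h(0, 0, unit), h(7, 7, unit)), k),  h(7, unit, h(h(7, U, X), 7, h(X, U, 0))) = h(7, unit, N).
Delete trivial equation tree(4, 4) = tree(4, 4).
Decompose h/3: 4 = 4,  U = h(unit, h(0, 0, unit), h(7, 7, unit)),  k = k.
Delete trivial equation 4 = 4.
Bind U := h(unit, h(0, 0, unit), h(7, 7, unit)); substituting into the 2 remaining equations that mention U gives: h(7, unit, h(h(7, h(unit, h(0, 0, unit), h(7, 7, unit)), X), 7, h(X, h(unit, h(0, 0, unit), h(7, 7, unit)), 0))) = h(7, unit, N),  tree(tree(0, k), h(X, k, k)) = tree(tree(0, 7), h(tree(h(unit, h(0, 0, unit), h(7, 7, unit)), k), k, k)).
Delete trivial equation k = k.
Decompose h/3: 7 = 7,  unit = unit,  h(h(7, h(unit, h(0, 0, unit), h(7, 7, unit)), X), 7, h(X, h(unit, h(0, 0, unit), h(7, 7, unit)), 0)) = N.
Delete trivial equation 7 = 7.
Delete trivial equation unit = unit.
Bind N := h(h(7, h(unit, h(0, 0, unit), h(7, 7, unit)), X), 7, h(X, h(unit, h(0, 0, unit), h(7, 7, unit)), 0)); substituting into the one remaining equation that mentions N gives: h(h(0, h(h(7, h(unit, h(0, 0, unit), h(7, 7, unit)), X), 7, h(X, h(unit, h(0, 0, unit), h(7, 7, unit)), 0)), 7), M, k) = h(h(0, Z, 7), tree(0, 0), k).
Bind R := T; substituting into the one remaining equation that mentions R gives: h(tree(T, 4), unit, h(k, Y1, 0)) = h(tree(7, 4), unit, h(k, h(T, tree(7, k), true), 0)).
Decompose h/3: tree(T, 4) = tree(7, 4),  unit = unit,  h(k, Y1, 0) = h(k, h(T, tree(7, k), true), 0).
Decompose tree/2: T = 7,  4 = 4.
Bind T := 7; substituting into the one remaining equation that mentions T gives: h(k, Y1, 0) = h(k, h(7, tree(7, k), true), 0). Substituting into the earlier binding gives R := 7.
Delete trivial equation 4 = 4.
Delete trivial equation unit = unit.
Decompose h/3: k = k,  Y1 = h(7, tree(7, k), true),  0 = 0.
Delete trivial equation k = k.
Bind Y1 := h(7, tree(7, k), true); no other remaining equation mentions Y1.
Delete trivial equation 0 = 0.
Decompose tree/2: tree(0, k) = tree(0, 7),  h(X, k, k) = h(tree(h(unit, h(0, 0, unit), h(7, 7, unit)), k), k, k).
Decompose tree/2: 0 = 0,  k = 7.
Delete trivial equation 0 = 0.
Clash: constants k and 7 differ; no unifier exists.

NO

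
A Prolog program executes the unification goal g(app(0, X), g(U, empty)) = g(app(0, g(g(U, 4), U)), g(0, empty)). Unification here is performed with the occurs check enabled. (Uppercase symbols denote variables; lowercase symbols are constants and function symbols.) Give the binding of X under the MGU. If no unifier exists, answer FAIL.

Decompose g/2: app(0, X) = app(0, g(g(U, 4), U)),  g(U, empty) = g(0, empty).
Decompose app/2: 0 = 0,  X = g(g(U, 4), U).
Delete trivial equation 0 = 0.
Bind X := g(g(U, 4), U); no other remaining equation mentions X.
Decompose g/2: U = 0,  empty = empty.
Bind U := 0; no other remaining equation mentions U. Substituting into the earlier binding gives X := g(g(0, 4), 0).
Delete trivial equation empty = empty.
MGU = { X ↦ g(g(0, 4), 0), U ↦ 0 }, so X ↦ g(g(0, 4), 0).

g(g(0, 4), 0)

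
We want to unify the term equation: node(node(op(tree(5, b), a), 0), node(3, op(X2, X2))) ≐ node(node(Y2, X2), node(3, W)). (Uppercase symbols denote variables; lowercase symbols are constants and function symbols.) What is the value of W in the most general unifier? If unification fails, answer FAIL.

op(0, 0)

Decompose node/2: node(op(tree(5, b), a), 0) ≐ node(Y2, X2),  node(3, op(X2, X2)) ≐ node(3, W).
Decompose node/2: op(tree(5, b), a) ≐ Y2,  0 ≐ X2.
Bind Y2 := op(tree(5, b), a); no other remaining equation mentions Y2.
Bind X2 := 0; substituting into the remaining equation gives: node(3, op(0, 0)) ≐ node(3, W).
Decompose node/2: 3 ≐ 3,  op(0, 0) ≐ W.
Delete trivial equation 3 ≐ 3.
Bind W := op(0, 0).
MGU = { Y2 -> op(tree(5, b), a), X2 -> 0, W -> op(0, 0) }, so W -> op(0, 0).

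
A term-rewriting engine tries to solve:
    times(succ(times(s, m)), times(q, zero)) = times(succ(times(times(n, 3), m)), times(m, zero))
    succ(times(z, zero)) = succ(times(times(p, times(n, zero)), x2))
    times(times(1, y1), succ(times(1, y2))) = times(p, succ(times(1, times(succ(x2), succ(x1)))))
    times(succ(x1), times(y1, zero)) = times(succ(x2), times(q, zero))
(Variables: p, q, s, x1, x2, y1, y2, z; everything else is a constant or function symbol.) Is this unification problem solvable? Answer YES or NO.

YES

Decompose times/2: succ(times(s, m)) = succ(times(times(n, 3), m)),  times(q, zero) = times(m, zero).
Decompose succ/1: times(s, m) = times(times(n, 3), m).
Decompose times/2: s = times(n, 3),  m = m.
Bind s := times(n, 3); no other remaining equation mentions s.
Delete trivial equation m = m.
Decompose times/2: q = m,  zero = zero.
Bind q := m; substituting into the one remaining equation that mentions q gives: times(succ(x1), times(y1, zero)) = times(succ(x2), times(m, zero)).
Delete trivial equation zero = zero.
Decompose succ/1: times(z, zero) = times(times(p, times(n, zero)), x2).
Decompose times/2: z = times(p, times(n, zero)),  zero = x2.
Bind z := times(p, times(n, zero)); no other remaining equation mentions z.
Bind x2 := zero; substituting into the remaining equations gives: times(times(1, y1), succ(times(1, y2))) = times(p, succ(times(1, times(succ(zero), succ(x1))))),  times(succ(x1), times(y1, zero)) = times(succ(zero), times(m, zero)).
Decompose times/2: times(1, y1) = p,  succ(times(1, y2)) = succ(times(1, times(succ(zero), succ(x1)))).
Bind p := times(1, y1); no other remaining equation mentions p. Substituting into the earlier binding gives z := times(times(1, y1), times(n, zero)).
Decompose succ/1: times(1, y2) = times(1, times(succ(zero), succ(x1))).
Decompose times/2: 1 = 1,  y2 = times(succ(zero), succ(x1)).
Delete trivial equation 1 = 1.
Bind y2 := times(succ(zero), succ(x1)); no other remaining equation mentions y2.
Decompose times/2: succ(x1) = succ(zero),  times(y1, zero) = times(m, zero).
Decompose succ/1: x1 = zero.
Bind x1 := zero; no other remaining equation mentions x1. Substituting into the earlier binding gives y2 := times(succ(zero), succ(zero)).
Decompose times/2: y1 = m,  zero = zero.
Bind y1 := m; no other remaining equation mentions y1. Substituting into the earlier bindings gives z := times(times(1, m), times(n, zero)), p := times(1, m).
Delete trivial equation zero = zero.
No equations remain and no clash or occurs-check failure arose, so a unifier exists.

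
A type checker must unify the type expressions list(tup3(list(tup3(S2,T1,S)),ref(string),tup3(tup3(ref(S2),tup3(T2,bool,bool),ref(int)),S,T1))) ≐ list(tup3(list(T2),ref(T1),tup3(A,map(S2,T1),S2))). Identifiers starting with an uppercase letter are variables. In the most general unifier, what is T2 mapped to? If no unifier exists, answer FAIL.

tup3(string,string,map(string,string))

Decompose list/1: tup3(list(tup3(S2,T1,S)),ref(string),tup3(tup3(ref(S2),tup3(T2,bool,bool),ref(int)),S,T1)) ≐ tup3(list(T2),ref(T1),tup3(A,map(S2,T1),S2)).
Decompose tup3/3: list(tup3(S2,T1,S)) ≐ list(T2),  ref(string) ≐ ref(T1),  tup3(tup3(ref(S2),tup3(T2,bool,bool),ref(int)),S,T1) ≐ tup3(A,map(S2,T1),S2).
Decompose list/1: tup3(S2,T1,S) ≐ T2.
Bind T2 := tup3(S2,T1,S); substituting into the one remaining equation that mentions T2 gives: tup3(tup3(ref(S2),tup3(tup3(S2,T1,S),bool,bool),ref(int)),S,T1) ≐ tup3(A,map(S2,T1),S2).
Decompose ref/1: string ≐ T1.
Bind T1 := string; substituting into the remaining equation gives: tup3(tup3(ref(S2),tup3(tup3(S2,string,S),bool,bool),ref(int)),S,string) ≐ tup3(A,map(S2,string),S2). Substituting into the earlier binding gives T2 := tup3(S2,string,S).
Decompose tup3/3: tup3(ref(S2),tup3(tup3(S2,string,S),bool,bool),ref(int)) ≐ A,  S ≐ map(S2,string),  string ≐ S2.
Bind A := tup3(ref(S2),tup3(tup3(S2,string,S),bool,bool),ref(int)); no other remaining equation mentions A.
Bind S := map(S2,string); no other remaining equation mentions S. Substituting into the earlier bindings gives T2 := tup3(S2,string,map(S2,string)), A := tup3(ref(S2),tup3(tup3(S2,string,map(S2,string)),bool,bool),ref(int)).
Bind S2 := string. Substituting into the earlier bindings gives T2 := tup3(string,string,map(string,string)), A := tup3(ref(string),tup3(tup3(string,string,map(string,string)),bool,bool),ref(int)), S := map(string,string).
MGU = { T2 ↦ tup3(string,string,map(string,string)), T1 ↦ string, A ↦ tup3(ref(string),tup3(tup3(string,string,map(string,string)),bool,bool),ref(int)), S ↦ map(string,string), S2 ↦ string }, so T2 ↦ tup3(string,string,map(string,string)).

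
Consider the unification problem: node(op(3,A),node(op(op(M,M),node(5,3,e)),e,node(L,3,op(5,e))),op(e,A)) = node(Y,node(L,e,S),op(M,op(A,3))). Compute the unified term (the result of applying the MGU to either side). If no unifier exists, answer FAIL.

Decompose node/3: op(3,A) = Y,  node(op(op(M,M),node(5,3,e)),e,node(L,3,op(5,e))) = node(L,e,S),  op(e,A) = op(M,op(A,3)).
Bind Y := op(3,A); no other remaining equation mentions Y.
Decompose node/3: op(op(M,M),node(5,3,e)) = L,  e = e,  node(L,3,op(5,e)) = S.
Bind L := op(op(M,M),node(5,3,e)); substituting into the one remaining equation that mentions L gives: node(op(op(M,M),node(5,3,e)),3,op(5,e)) = S.
Delete trivial equation e = e.
Bind S := node(op(op(M,M),node(5,3,e)),3,op(5,e)); no other remaining equation mentions S.
Decompose op/2: e = M,  A = op(A,3).
Bind M := e; no other remaining equation mentions M. Substituting into the earlier bindings gives L := op(op(e,e),node(5,3,e)), S := node(op(op(e,e),node(5,3,e)),3,op(5,e)).
Occurs check fails: A occurs in op(A,3); the equation A = op(A,3) has no finite solution.

FAIL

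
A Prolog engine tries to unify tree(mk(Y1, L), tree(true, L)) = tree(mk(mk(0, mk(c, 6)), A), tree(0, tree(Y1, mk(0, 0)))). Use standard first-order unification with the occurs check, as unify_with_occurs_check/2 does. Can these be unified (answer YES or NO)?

NO

Decompose tree/2: mk(Y1, L) = mk(mk(0, mk(c, 6)), A),  tree(true, L) = tree(0, tree(Y1, mk(0, 0))).
Decompose mk/2: Y1 = mk(0, mk(c, 6)),  L = A.
Bind Y1 := mk(0, mk(c, 6)); substituting into the one remaining equation that mentions Y1 gives: tree(true, L) = tree(0, tree(mk(0, mk(c, 6)), mk(0, 0))).
Bind L := A; substituting into the remaining equation gives: tree(true, A) = tree(0, tree(mk(0, mk(c, 6)), mk(0, 0))).
Decompose tree/2: true = 0,  A = tree(mk(0, mk(c, 6)), mk(0, 0)).
Clash: constants true and 0 differ; no unifier exists.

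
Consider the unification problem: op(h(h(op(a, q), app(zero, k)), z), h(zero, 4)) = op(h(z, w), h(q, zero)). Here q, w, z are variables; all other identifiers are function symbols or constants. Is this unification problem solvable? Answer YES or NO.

Decompose op/2: h(h(op(a, q), app(zero, k)), z) = h(z, w),  h(zero, 4) = h(q, zero).
Decompose h/2: h(op(a, q), app(zero, k)) = z,  z = w.
Bind z := h(op(a, q), app(zero, k)); substituting into the one remaining equation that mentions z gives: h(op(a, q), app(zero, k)) = w.
Bind w := h(op(a, q), app(zero, k)); no other remaining equation mentions w.
Decompose h/2: zero = q,  4 = zero.
Bind q := zero; no other remaining equation mentions q. Substituting into the earlier bindings gives z := h(op(a, zero), app(zero, k)), w := h(op(a, zero), app(zero, k)).
Clash: constants 4 and zero differ; no unifier exists.

NO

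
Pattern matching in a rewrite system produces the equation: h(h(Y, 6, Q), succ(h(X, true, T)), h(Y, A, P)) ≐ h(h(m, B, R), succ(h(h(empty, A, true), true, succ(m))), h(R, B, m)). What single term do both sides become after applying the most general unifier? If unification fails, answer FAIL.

Decompose h/3: h(Y, 6, Q) ≐ h(m, B, R),  succ(h(X, true, T)) ≐ succ(h(h(empty, A, true), true, succ(m))),  h(Y, A, P) ≐ h(R, B, m).
Decompose h/3: Y ≐ m,  6 ≐ B,  Q ≐ R.
Bind Y := m; substituting into the one remaining equation that mentions Y gives: h(m, A, P) ≐ h(R, B, m).
Bind B := 6; substituting into the one remaining equation that mentions B gives: h(m, A, P) ≐ h(R, 6, m).
Bind Q := R; no other remaining equation mentions Q.
Decompose succ/1: h(X, true, T) ≐ h(h(empty, A, true), true, succ(m)).
Decompose h/3: X ≐ h(empty, A, true),  true ≐ true,  T ≐ succ(m).
Bind X := h(empty, A, true); no other remaining equation mentions X.
Delete trivial equation true ≐ true.
Bind T := succ(m); no other remaining equation mentions T.
Decompose h/3: m ≐ R,  A ≐ 6,  P ≐ m.
Bind R := m; no other remaining equation mentions R. Substituting into the earlier binding gives Q := m.
Bind A := 6; no other remaining equation mentions A. Substituting into the earlier binding gives X := h(empty, 6, true).
Bind P := m.
Applying the MGU to either side gives h(h(m, 6, m), succ(h(h(empty, 6, true), true, succ(m))), h(m, 6, m)).

h(h(m, 6, m), succ(h(h(empty, 6, true), true, succ(m))), h(m, 6, m))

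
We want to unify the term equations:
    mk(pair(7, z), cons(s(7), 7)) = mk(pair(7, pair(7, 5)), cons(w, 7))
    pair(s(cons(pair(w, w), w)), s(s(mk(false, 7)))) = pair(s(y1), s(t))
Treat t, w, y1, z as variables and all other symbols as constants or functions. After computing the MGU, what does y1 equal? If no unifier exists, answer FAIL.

Decompose mk/2: pair(7, z) = pair(7, pair(7, 5)),  cons(s(7), 7) = cons(w, 7).
Decompose pair/2: 7 = 7,  z = pair(7, 5).
Delete trivial equation 7 = 7.
Bind z := pair(7, 5); no other remaining equation mentions z.
Decompose cons/2: s(7) = w,  7 = 7.
Bind w := s(7); substituting into the one remaining equation that mentions w gives: pair(s(cons(pair(s(7), s(7)), s(7))), s(s(mk(false, 7)))) = pair(s(y1), s(t)).
Delete trivial equation 7 = 7.
Decompose pair/2: s(cons(pair(s(7), s(7)), s(7))) = s(y1),  s(s(mk(false, 7))) = s(t).
Decompose s/1: cons(pair(s(7), s(7)), s(7)) = y1.
Bind y1 := cons(pair(s(7), s(7)), s(7)); no other remaining equation mentions y1.
Decompose s/1: s(mk(false, 7)) = t.
Bind t := s(mk(false, 7)).
MGU = { z -> pair(7, 5), w -> s(7), y1 -> cons(pair(s(7), s(7)), s(7)), t -> s(mk(false, 7)) }, so y1 -> cons(pair(s(7), s(7)), s(7)).

cons(pair(s(7), s(7)), s(7))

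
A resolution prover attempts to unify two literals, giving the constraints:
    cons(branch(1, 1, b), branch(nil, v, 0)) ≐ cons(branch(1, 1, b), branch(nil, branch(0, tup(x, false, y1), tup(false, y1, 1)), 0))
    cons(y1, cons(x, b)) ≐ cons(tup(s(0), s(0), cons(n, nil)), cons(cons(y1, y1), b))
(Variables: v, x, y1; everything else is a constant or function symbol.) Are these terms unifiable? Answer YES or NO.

Decompose cons/2: branch(1, 1, b) ≐ branch(1, 1, b),  branch(nil, v, 0) ≐ branch(nil, branch(0, tup(x, false, y1), tup(false, y1, 1)), 0).
Delete trivial equation branch(1, 1, b) ≐ branch(1, 1, b).
Decompose branch/3: nil ≐ nil,  v ≐ branch(0, tup(x, false, y1), tup(false, y1, 1)),  0 ≐ 0.
Delete trivial equation nil ≐ nil.
Bind v := branch(0, tup(x, false, y1), tup(false, y1, 1)); no other remaining equation mentions v.
Delete trivial equation 0 ≐ 0.
Decompose cons/2: y1 ≐ tup(s(0), s(0), cons(n, nil)),  cons(x, b) ≐ cons(cons(y1, y1), b).
Bind y1 := tup(s(0), s(0), cons(n, nil)); substituting into the remaining equation gives: cons(x, b) ≐ cons(cons(tup(s(0), s(0), cons(n, nil)), tup(s(0), s(0), cons(n, nil))), b). Substituting into the earlier binding gives v := branch(0, tup(x, false, tup(s(0), s(0), cons(n, nil))), tup(false, tup(s(0), s(0), cons(n, nil)), 1)).
Decompose cons/2: x ≐ cons(tup(s(0), s(0), cons(n, nil)), tup(s(0), s(0), cons(n, nil))),  b ≐ b.
Bind x := cons(tup(s(0), s(0), cons(n, nil)), tup(s(0), s(0), cons(n, nil))); no other remaining equation mentions x. Substituting into the earlier binding gives v := branch(0, tup(cons(tup(s(0), s(0), cons(n, nil)), tup(s(0), s(0), cons(n, nil))), false, tup(s(0), s(0), cons(n, nil))), tup(false, tup(s(0), s(0), cons(n, nil)), 1)).
Delete trivial equation b ≐ b.
No equations remain and no clash or occurs-check failure arose, so a unifier exists.

YES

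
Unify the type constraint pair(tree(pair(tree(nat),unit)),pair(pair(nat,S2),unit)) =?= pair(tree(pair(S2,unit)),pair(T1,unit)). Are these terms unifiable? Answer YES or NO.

Decompose pair/2: tree(pair(tree(nat),unit)) =?= tree(pair(S2,unit)),  pair(pair(nat,S2),unit) =?= pair(T1,unit).
Decompose tree/1: pair(tree(nat),unit) =?= pair(S2,unit).
Decompose pair/2: tree(nat) =?= S2,  unit =?= unit.
Bind S2 := tree(nat); substituting into the one remaining equation that mentions S2 gives: pair(pair(nat,tree(nat)),unit) =?= pair(T1,unit).
Delete trivial equation unit =?= unit.
Decompose pair/2: pair(nat,tree(nat)) =?= T1,  unit =?= unit.
Bind T1 := pair(nat,tree(nat)); no other remaining equation mentions T1.
Delete trivial equation unit =?= unit.
No equations remain and no clash or occurs-check failure arose, so a unifier exists.

YES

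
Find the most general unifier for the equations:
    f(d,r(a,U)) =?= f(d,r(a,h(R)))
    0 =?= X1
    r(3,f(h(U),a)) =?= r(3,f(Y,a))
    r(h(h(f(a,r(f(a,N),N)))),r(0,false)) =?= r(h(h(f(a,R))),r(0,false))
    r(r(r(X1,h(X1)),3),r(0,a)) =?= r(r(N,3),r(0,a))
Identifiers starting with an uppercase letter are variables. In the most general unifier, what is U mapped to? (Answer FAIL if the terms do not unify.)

Decompose f/2: d =?= d,  r(a,U) =?= r(a,h(R)).
Delete trivial equation d =?= d.
Decompose r/2: a =?= a,  U =?= h(R).
Delete trivial equation a =?= a.
Bind U := h(R); substituting into the one remaining equation that mentions U gives: r(3,f(h(h(R)),a)) =?= r(3,f(Y,a)).
Bind X1 := 0; substituting into the one remaining equation that mentions X1 gives: r(r(r(0,h(0)),3),r(0,a)) =?= r(r(N,3),r(0,a)).
Decompose r/2: 3 =?= 3,  f(h(h(R)),a) =?= f(Y,a).
Delete trivial equation 3 =?= 3.
Decompose f/2: h(h(R)) =?= Y,  a =?= a.
Bind Y := h(h(R)); no other remaining equation mentions Y.
Delete trivial equation a =?= a.
Decompose r/2: h(h(f(a,r(f(a,N),N)))) =?= h(h(f(a,R))),  r(0,false) =?= r(0,false).
Decompose h/1: h(f(a,r(f(a,N),N))) =?= h(f(a,R)).
Decompose h/1: f(a,r(f(a,N),N)) =?= f(a,R).
Decompose f/2: a =?= a,  r(f(a,N),N) =?= R.
Delete trivial equation a =?= a.
Bind R := r(f(a,N),N); no other remaining equation mentions R. Substituting into the earlier bindings gives U := h(r(f(a,N),N)), Y := h(h(r(f(a,N),N))).
Delete trivial equation r(0,false) =?= r(0,false).
Decompose r/2: r(r(0,h(0)),3) =?= r(N,3),  r(0,a) =?= r(0,a).
Decompose r/2: r(0,h(0)) =?= N,  3 =?= 3.
Bind N := r(0,h(0)); no other remaining equation mentions N. Substituting into the earlier bindings gives U := h(r(f(a,r(0,h(0))),r(0,h(0)))), Y := h(h(r(f(a,r(0,h(0))),r(0,h(0))))), R := r(f(a,r(0,h(0))),r(0,h(0))).
Delete trivial equation 3 =?= 3.
Delete trivial equation r(0,a) =?= r(0,a).
MGU = { U -> h(r(f(a,r(0,h(0))),r(0,h(0)))), X1 -> 0, Y -> h(h(r(f(a,r(0,h(0))),r(0,h(0))))), R -> r(f(a,r(0,h(0))),r(0,h(0))), N -> r(0,h(0)) }, so U -> h(r(f(a,r(0,h(0))),r(0,h(0)))).

h(r(f(a,r(0,h(0))),r(0,h(0))))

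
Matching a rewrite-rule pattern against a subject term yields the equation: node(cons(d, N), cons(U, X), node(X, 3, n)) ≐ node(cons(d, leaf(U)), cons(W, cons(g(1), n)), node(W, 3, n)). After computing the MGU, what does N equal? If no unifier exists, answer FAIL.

Decompose node/3: cons(d, N) ≐ cons(d, leaf(U)),  cons(U, X) ≐ cons(W, cons(g(1), n)),  node(X, 3, n) ≐ node(W, 3, n).
Decompose cons/2: d ≐ d,  N ≐ leaf(U).
Delete trivial equation d ≐ d.
Bind N := leaf(U); no other remaining equation mentions N.
Decompose cons/2: U ≐ W,  X ≐ cons(g(1), n).
Bind U := W; no other remaining equation mentions U. Substituting into the earlier binding gives N := leaf(W).
Bind X := cons(g(1), n); substituting into the remaining equation gives: node(cons(g(1), n), 3, n) ≐ node(W, 3, n).
Decompose node/3: cons(g(1), n) ≐ W,  3 ≐ 3,  n ≐ n.
Bind W := cons(g(1), n); no other remaining equation mentions W. Substituting into the earlier bindings gives N := leaf(cons(g(1), n)), U := cons(g(1), n).
Delete trivial equation 3 ≐ 3.
Delete trivial equation n ≐ n.
MGU = { N -> leaf(cons(g(1), n)), U -> cons(g(1), n), X -> cons(g(1), n), W -> cons(g(1), n) }, so N -> leaf(cons(g(1), n)).

leaf(cons(g(1), n))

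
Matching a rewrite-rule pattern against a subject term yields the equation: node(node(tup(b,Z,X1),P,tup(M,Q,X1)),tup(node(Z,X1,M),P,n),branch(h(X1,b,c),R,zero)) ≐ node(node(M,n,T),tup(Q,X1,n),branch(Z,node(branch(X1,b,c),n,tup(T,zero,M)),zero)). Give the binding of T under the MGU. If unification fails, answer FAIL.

tup(tup(b,h(n,b,c),n),node(h(n,b,c),n,tup(b,h(n,b,c),n)),n)

Decompose node/3: node(tup(b,Z,X1),P,tup(M,Q,X1)) ≐ node(M,n,T),  tup(node(Z,X1,M),P,n) ≐ tup(Q,X1,n),  branch(h(X1,b,c),R,zero) ≐ branch(Z,node(branch(X1,b,c),n,tup(T,zero,M)),zero).
Decompose node/3: tup(b,Z,X1) ≐ M,  P ≐ n,  tup(M,Q,X1) ≐ T.
Bind M := tup(b,Z,X1); substituting into the 3 remaining equations that mention M gives: tup(tup(b,Z,X1),Q,X1) ≐ T,  tup(node(Z,X1,tup(b,Z,X1)),P,n) ≐ tup(Q,X1,n),  branch(h(X1,b,c),R,zero) ≐ branch(Z,node(branch(X1,b,c),n,tup(T,zero,tup(b,Z,X1))),zero).
Bind P := n; substituting into the one remaining equation that mentions P gives: tup(node(Z,X1,tup(b,Z,X1)),n,n) ≐ tup(Q,X1,n).
Bind T := tup(tup(b,Z,X1),Q,X1); substituting into the one remaining equation that mentions T gives: branch(h(X1,b,c),R,zero) ≐ branch(Z,node(branch(X1,b,c),n,tup(tup(tup(b,Z,X1),Q,X1),zero,tup(b,Z,X1))),zero).
Decompose tup/3: node(Z,X1,tup(b,Z,X1)) ≐ Q,  n ≐ X1,  n ≐ n.
Bind Q := node(Z,X1,tup(b,Z,X1)); substituting into the one remaining equation that mentions Q gives: branch(h(X1,b,c),R,zero) ≐ branch(Z,node(branch(X1,b,c),n,tup(tup(tup(b,Z,X1),node(Z,X1,tup(b,Z,X1)),X1),zero,tup(b,Z,X1))),zero). Substituting into the earlier binding gives T := tup(tup(b,Z,X1),node(Z,X1,tup(b,Z,X1)),X1).
Bind X1 := n; substituting into the one remaining equation that mentions X1 gives: branch(h(n,b,c),R,zero) ≐ branch(Z,node(branch(n,b,c),n,tup(tup(tup(b,Z,n),node(Z,n,tup(b,Z,n)),n),zero,tup(b,Z,n))),zero). Substituting into the earlier bindings gives M := tup(b,Z,n), T := tup(tup(b,Z,n),node(Z,n,tup(b,Z,n)),n), Q := node(Z,n,tup(b,Z,n)).
Delete trivial equation n ≐ n.
Decompose branch/3: h(n,b,c) ≐ Z,  R ≐ node(branch(n,b,c),n,tup(tup(tup(b,Z,n),node(Z,n,tup(b,Z,n)),n),zero,tup(b,Z,n))),  zero ≐ zero.
Bind Z := h(n,b,c); substituting into the one remaining equation that mentions Z gives: R ≐ node(branch(n,b,c),n,tup(tup(tup(b,h(n,b,c),n),node(h(n,b,c),n,tup(b,h(n,b,c),n)),n),zero,tup(b,h(n,b,c),n))). Substituting into the earlier bindings gives M := tup(b,h(n,b,c),n), T := tup(tup(b,h(n,b,c),n),node(h(n,b,c),n,tup(b,h(n,b,c),n)),n), Q := node(h(n,b,c),n,tup(b,h(n,b,c),n)).
Bind R := node(branch(n,b,c),n,tup(tup(tup(b,h(n,b,c),n),node(h(n,b,c),n,tup(b,h(n,b,c),n)),n),zero,tup(b,h(n,b,c),n))); no other remaining equation mentions R.
Delete trivial equation zero ≐ zero.
MGU = { M ↦ tup(b,h(n,b,c),n), P ↦ n, T ↦ tup(tup(b,h(n,b,c),n),node(h(n,b,c),n,tup(b,h(n,b,c),n)),n), Q ↦ node(h(n,b,c),n,tup(b,h(n,b,c),n)), X1 ↦ n, Z ↦ h(n,b,c), R ↦ node(branch(n,b,c),n,tup(tup(tup(b,h(n,b,c),n),node(h(n,b,c),n,tup(b,h(n,b,c),n)),n),zero,tup(b,h(n,b,c),n))) }, so T ↦ tup(tup(b,h(n,b,c),n),node(h(n,b,c),n,tup(b,h(n,b,c),n)),n).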